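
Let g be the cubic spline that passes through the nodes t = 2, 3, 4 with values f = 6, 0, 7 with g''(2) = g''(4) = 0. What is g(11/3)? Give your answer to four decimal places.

Let M_i = g''(x_i). Step sizes h_i = 1, 1; slopes of the chords Δ_i = (y_(i+1) - y_i)/h_i = -6, 7.
  1·M_0 + 4·M_1 + 1·M_2 = 6(Δ_1 - Δ_0) = 78
Natural end conditions: M_0 = M_2 = 0.
Hence M_0 = 0, M_1 = 39/2, M_2 = 0.
On [3, 4], g(t) = 0 + 1/2·(t - 3) + 39/4·(t - 3)² - 13/4·(t - 3)³.
With (t - 3) = 2/3: g(11/3) = 100/27.

3.7037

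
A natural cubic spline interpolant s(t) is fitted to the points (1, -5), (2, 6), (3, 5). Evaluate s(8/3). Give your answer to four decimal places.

6.2222

Let m_i = s''(x_i). Step sizes h_i = 1, 1; slopes of the chords Δ_i = (y_(i+1) - y_i)/h_i = 11, -1.
  1·m_0 + 4·m_1 + 1·m_2 = 6(Δ_1 - Δ_0) = -72
Natural end conditions: m_0 = m_2 = 0.
Solving the tridiagonal system: m_0 = 0, m_1 = -18, m_2 = 0.
On [2, 3], s(t) = 6 + 5·(t - 2) - 9·(t - 2)² + 3·(t - 2)³.
With (t - 2) = 2/3: s(8/3) = 56/9.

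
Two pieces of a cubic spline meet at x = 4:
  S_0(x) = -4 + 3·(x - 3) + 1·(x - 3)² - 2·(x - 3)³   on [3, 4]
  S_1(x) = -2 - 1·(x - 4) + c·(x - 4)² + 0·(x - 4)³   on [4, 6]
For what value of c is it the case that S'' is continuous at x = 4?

S_0''(x) = 2 - 12·(x - 3), so S_0''(4) = -10. On the right, S_1''(4) = 2c, so c = -5.

-5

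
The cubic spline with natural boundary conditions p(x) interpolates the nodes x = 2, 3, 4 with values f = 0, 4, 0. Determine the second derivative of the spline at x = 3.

-12

Put m_i = p'' at the i-th knot. Here h = (1, 1) and Δ = (4, -4), so the interior equations h_(i-1)·m_(i-1) + 2(h_(i-1)+h_i)·m_i + h_i·m_(i+1) = 6(Δ_i − Δ_(i-1)) read
  1·m_0 + 4·m_1 + 1·m_2 = 6(Δ_1 - Δ_0) = -48
Natural end conditions: m_0 = m_2 = 0.
Solving: m_0 = 0, m_1 = -12, m_2 = 0.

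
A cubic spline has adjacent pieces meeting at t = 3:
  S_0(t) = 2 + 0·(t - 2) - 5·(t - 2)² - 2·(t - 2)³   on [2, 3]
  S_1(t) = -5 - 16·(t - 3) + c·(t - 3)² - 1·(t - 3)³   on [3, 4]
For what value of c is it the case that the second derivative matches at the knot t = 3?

-11

S_0''(t) = -10 - 12·(t - 2), so S_0''(3) = -22. On the right, S_1''(3) = 2c, so c = -11.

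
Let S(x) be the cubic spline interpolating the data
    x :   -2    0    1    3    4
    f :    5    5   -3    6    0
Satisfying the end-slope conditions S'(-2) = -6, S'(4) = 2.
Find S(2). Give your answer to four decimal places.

Put m_i = S'' at the i-th knot. Here h = (2, 1, 2, 1) and Δ = (0, -8, 9/2, -6), so the interior equations h_(i-1)·m_(i-1) + 2(h_(i-1)+h_i)·m_i + h_i·m_(i+1) = 6(Δ_i − Δ_(i-1)) read
  2·m_0 + 6·m_1 + 1·m_2 = 6(Δ_1 - Δ_0) = -48
  1·m_1 + 6·m_2 + 2·m_3 = 6(Δ_2 - Δ_1) = 75
  2·m_2 + 6·m_3 + 1·m_4 = 6(Δ_3 - Δ_2) = -63
Clamped end conditions give two more equations: 2h_0·m_0 + h_0·m_1 = 6(Δ_0 - S'(-2)) = 36 and h_3·m_3 + 2h_3·m_4 = 6(S'(4) - Δ_3) = 48.
Forward elimination and back-substitution give m_0 = 3341/186, m_1 = -1667/93, m_2 = 2197/93, m_3 = -2270/93, m_4 = 3367/93.
On [1, 3], S(x) = -3 - 193/62·(x - 1) + 2197/186·(x - 1)² - 1489/372·(x - 1)³.
With (x - 1) = 1: S(2) = 631/372.

1.6962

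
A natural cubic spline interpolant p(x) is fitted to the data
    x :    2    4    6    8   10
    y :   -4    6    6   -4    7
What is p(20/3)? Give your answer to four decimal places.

Write M_i for p''(x_i). With h_i = 2, 2, 2, 2 and divided differences Δ_i = 5, 0, -5, 11/2, the continuity of p' gives the tridiagonal system
  2·M_0 + 8·M_1 + 2·M_2 = 6(Δ_1 - Δ_0) = -30
  2·M_1 + 8·M_2 + 2·M_3 = 6(Δ_2 - Δ_1) = -30
  2·M_2 + 8·M_3 + 2·M_4 = 6(Δ_3 - Δ_2) = 63
Natural end conditions: M_0 = M_4 = 0.
Solving the tridiagonal system: M_0 = 0, M_1 = -267/112, M_2 = -153/28, M_3 = 1035/112, M_4 = 0.
On [6, 8], p(x) = 6 - 71/16·(x - 6) - 153/56·(x - 6)² + 549/448·(x - 6)³.
With (x - 6) = 2/3: p(20/3) = 46/21.

2.1905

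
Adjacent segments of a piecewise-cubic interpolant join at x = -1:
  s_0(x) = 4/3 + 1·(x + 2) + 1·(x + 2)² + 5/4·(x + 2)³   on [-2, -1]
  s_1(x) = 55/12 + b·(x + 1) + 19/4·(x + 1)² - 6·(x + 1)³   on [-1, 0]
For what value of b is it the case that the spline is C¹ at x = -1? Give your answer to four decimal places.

s_0'(x) = 1 + 2·(x + 2) + 15/4·(x + 2)², so s_0'(-1) = 27/4. On the right, s_1'(-1) = b, so b = 27/4.

6.7500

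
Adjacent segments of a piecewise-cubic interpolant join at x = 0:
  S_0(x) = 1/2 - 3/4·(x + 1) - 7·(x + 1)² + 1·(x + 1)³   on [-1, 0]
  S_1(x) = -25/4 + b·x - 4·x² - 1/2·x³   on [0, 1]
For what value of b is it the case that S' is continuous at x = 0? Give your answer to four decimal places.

S_0'(x) = -3/4 - 14·(x + 1) + 3·(x + 1)², so S_0'(0) = -47/4. On the right, S_1'(0) = b, so b = -47/4.

-11.7500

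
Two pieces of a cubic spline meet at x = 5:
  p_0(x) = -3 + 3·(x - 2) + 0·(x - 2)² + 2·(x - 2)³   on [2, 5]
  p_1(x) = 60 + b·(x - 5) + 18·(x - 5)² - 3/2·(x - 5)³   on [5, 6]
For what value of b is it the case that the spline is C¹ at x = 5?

57

p_0'(x) = 3 + 0·(x - 2) + 6·(x - 2)², so p_0'(5) = 57. On the right, p_1'(5) = b, so b = 57.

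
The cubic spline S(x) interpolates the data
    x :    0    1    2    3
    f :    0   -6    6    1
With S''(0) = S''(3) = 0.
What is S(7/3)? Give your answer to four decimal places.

Put σ_i = S'' at the i-th knot. Here h = (1, 1, 1) and Δ = (-6, 12, -5), so the interior equations h_(i-1)·σ_(i-1) + 2(h_(i-1)+h_i)·σ_i + h_i·σ_(i+1) = 6(Δ_i − Δ_(i-1)) read
  1·σ_0 + 4·σ_1 + 1·σ_2 = 6(Δ_1 - Δ_0) = 108
  1·σ_1 + 4·σ_2 + 1·σ_3 = 6(Δ_2 - Δ_1) = -102
Natural end conditions: σ_0 = σ_3 = 0.
Forward elimination and back-substitution give σ_0 = 0, σ_1 = 178/5, σ_2 = -172/5, σ_3 = 0.
On [2, 3], S(x) = 6 + 97/15·(x - 2) - 86/5·(x - 2)² + 86/15·(x - 2)³.
With (x - 2) = 1/3: S(7/3) = 523/81.

6.4568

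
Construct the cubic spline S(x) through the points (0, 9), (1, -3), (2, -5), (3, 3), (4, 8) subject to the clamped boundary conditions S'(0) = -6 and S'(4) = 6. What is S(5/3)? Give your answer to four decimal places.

-6.0410

With m_i denoting the second derivative at x_i, h_i = 1, 1, 1, 1, and Δ_i = (y_(i+1) − y_i)/h_i = -12, -2, 8, 5:
  1·m_0 + 4·m_1 + 1·m_2 = 6(Δ_1 - Δ_0) = 60
  1·m_1 + 4·m_2 + 1·m_3 = 6(Δ_2 - Δ_1) = 60
  1·m_2 + 4·m_3 + 1·m_4 = 6(Δ_3 - Δ_2) = -18
Clamped end conditions give two more equations: 2h_0·m_0 + h_0·m_1 = 6(Δ_0 - S'(0)) = -36 and h_3·m_3 + 2h_3·m_4 = 6(S'(4) - Δ_3) = 6.
Solving: m_0 = -765/28, m_1 = 261/14, m_2 = 51/4, m_3 = -135/14, m_4 = 219/28.
On [1, 2], S(x) = -3 - 579/56·(x - 1) + 261/28·(x - 1)² - 55/56·(x - 1)³.
With (x - 1) = 2/3: S(5/3) = -4567/756.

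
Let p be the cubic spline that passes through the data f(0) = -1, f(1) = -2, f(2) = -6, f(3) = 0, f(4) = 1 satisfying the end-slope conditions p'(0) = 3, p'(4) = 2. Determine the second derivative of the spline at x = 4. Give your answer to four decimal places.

10.6786

Let m_i = p''(x_i). Step sizes h_i = 1, 1, 1, 1; slopes of the chords Δ_i = (y_(i+1) - y_i)/h_i = -1, -4, 6, 1.
  1·m_0 + 4·m_1 + 1·m_2 = 6(Δ_1 - Δ_0) = -18
  1·m_1 + 4·m_2 + 1·m_3 = 6(Δ_2 - Δ_1) = 60
  1·m_2 + 4·m_3 + 1·m_4 = 6(Δ_3 - Δ_2) = -30
Clamped end conditions give two more equations: 2h_0·m_0 + h_0·m_1 = 6(Δ_0 - p'(0)) = -24 and h_3·m_3 + 2h_3·m_4 = 6(p'(4) - Δ_3) = 6.
Solving: m_0 = -229/28, m_1 = -107/14, m_2 = 83/4, m_3 = -215/14, m_4 = 299/28.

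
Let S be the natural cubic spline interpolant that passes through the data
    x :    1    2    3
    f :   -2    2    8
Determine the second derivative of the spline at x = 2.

3

Put m_i = S'' at the i-th knot. Here h = (1, 1) and Δ = (4, 6), so the interior equations h_(i-1)·m_(i-1) + 2(h_(i-1)+h_i)·m_i + h_i·m_(i+1) = 6(Δ_i − Δ_(i-1)) read
  1·m_0 + 4·m_1 + 1·m_2 = 6(Δ_1 - Δ_0) = 12
Natural end conditions: m_0 = m_2 = 0.
Forward elimination and back-substitution give m_0 = 0, m_1 = 3, m_2 = 0.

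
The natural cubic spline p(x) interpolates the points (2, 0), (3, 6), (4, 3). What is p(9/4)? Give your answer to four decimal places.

2.0273

Let M_i = p''(x_i). Step sizes h_i = 1, 1; slopes of the chords Δ_i = (y_(i+1) - y_i)/h_i = 6, -3.
  1·M_0 + 4·M_1 + 1·M_2 = 6(Δ_1 - Δ_0) = -54
Natural end conditions: M_0 = M_2 = 0.
Solving the tridiagonal system: M_0 = 0, M_1 = -27/2, M_2 = 0.
On [2, 3], p(x) = 0 + 33/4·(x - 2) + 0·(x - 2)² - 9/4·(x - 2)³.
With (x - 2) = 1/4: p(9/4) = 519/256.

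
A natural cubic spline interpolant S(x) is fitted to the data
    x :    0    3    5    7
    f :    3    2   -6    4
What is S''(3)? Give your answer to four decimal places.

-3.7368

Write M_i for S''(x_i). With h_i = 3, 2, 2 and divided differences Δ_i = -1/3, -4, 5, the continuity of S' gives the tridiagonal system
  3·M_0 + 10·M_1 + 2·M_2 = 6(Δ_1 - Δ_0) = -22
  2·M_1 + 8·M_2 + 2·M_3 = 6(Δ_2 - Δ_1) = 54
Natural end conditions: M_0 = M_3 = 0.
Solving the tridiagonal system: M_0 = 0, M_1 = -71/19, M_2 = 146/19, M_3 = 0.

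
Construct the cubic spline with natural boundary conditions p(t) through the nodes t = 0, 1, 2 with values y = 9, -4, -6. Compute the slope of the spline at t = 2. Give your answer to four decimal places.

Write σ_i for p''(x_i). With h_i = 1, 1 and divided differences Δ_i = -13, -2, the continuity of p' gives the tridiagonal system
  1·σ_0 + 4·σ_1 + 1·σ_2 = 6(Δ_1 - Δ_0) = 66
Natural end conditions: σ_0 = σ_2 = 0.
Solving the tridiagonal system: σ_0 = 0, σ_1 = 33/2, σ_2 = 0.
On [1, 2], p'(t) = b_1 + 2c_1·(t - 1) + 3d_1·(t - 1)² with b_1 = Δ_1 - h_1(2σ_1 + σ_2)/6 = -15/2, c_1 = σ_1/2 = 33/4, d_1 = (σ_2 - σ_1)/(6h_1) = -11/4. So p'(2) = 3/4.

0.7500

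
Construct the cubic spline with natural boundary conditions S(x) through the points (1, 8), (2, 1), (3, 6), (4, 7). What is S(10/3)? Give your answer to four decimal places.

7.0247

With m_i denoting the second derivative at x_i, h_i = 1, 1, 1, and Δ_i = (y_(i+1) − y_i)/h_i = -7, 5, 1:
  1·m_0 + 4·m_1 + 1·m_2 = 6(Δ_1 - Δ_0) = 72
  1·m_1 + 4·m_2 + 1·m_3 = 6(Δ_2 - Δ_1) = -24
Natural end conditions: m_0 = m_3 = 0.
Solving: m_0 = 0, m_1 = 104/5, m_2 = -56/5, m_3 = 0.
On [3, 4], S(x) = 6 + 71/15·(x - 3) - 28/5·(x - 3)² + 28/15·(x - 3)³.
With (x - 3) = 1/3: S(10/3) = 569/81.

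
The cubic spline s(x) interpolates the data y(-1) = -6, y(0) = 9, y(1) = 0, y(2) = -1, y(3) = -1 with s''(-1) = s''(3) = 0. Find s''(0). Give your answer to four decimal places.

With M_i denoting the second derivative at x_i, h_i = 1, 1, 1, 1, and Δ_i = (y_(i+1) − y_i)/h_i = 15, -9, -1, 0:
  1·M_0 + 4·M_1 + 1·M_2 = 6(Δ_1 - Δ_0) = -144
  1·M_1 + 4·M_2 + 1·M_3 = 6(Δ_2 - Δ_1) = 48
  1·M_2 + 4·M_3 + 1·M_4 = 6(Δ_3 - Δ_2) = 6
Natural end conditions: M_0 = M_4 = 0.
Hence M_0 = 0, M_1 = -1173/28, M_2 = 165/7, M_3 = -123/28, M_4 = 0.

-41.8929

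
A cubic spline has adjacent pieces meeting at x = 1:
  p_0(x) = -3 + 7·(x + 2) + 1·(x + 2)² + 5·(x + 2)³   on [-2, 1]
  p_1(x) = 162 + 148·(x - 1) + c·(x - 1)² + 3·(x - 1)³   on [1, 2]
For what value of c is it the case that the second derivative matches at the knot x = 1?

p_0''(x) = 2 + 30·(x + 2), so p_0''(1) = 92. On the right, p_1''(1) = 2c, so c = 46.

46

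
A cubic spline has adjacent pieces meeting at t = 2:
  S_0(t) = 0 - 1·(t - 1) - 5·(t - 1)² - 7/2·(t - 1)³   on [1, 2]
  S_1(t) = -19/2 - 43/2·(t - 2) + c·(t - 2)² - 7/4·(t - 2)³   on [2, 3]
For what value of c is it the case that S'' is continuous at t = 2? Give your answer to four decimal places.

S_0''(t) = -10 - 21·(t - 1), so S_0''(2) = -31. On the right, S_1''(2) = 2c, so c = -31/2.

-15.5000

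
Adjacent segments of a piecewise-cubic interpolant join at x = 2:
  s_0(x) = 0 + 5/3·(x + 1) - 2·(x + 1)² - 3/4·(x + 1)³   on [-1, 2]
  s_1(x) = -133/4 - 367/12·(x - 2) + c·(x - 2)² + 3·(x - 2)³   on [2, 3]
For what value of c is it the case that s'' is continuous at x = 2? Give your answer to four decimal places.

-8.7500

s_0''(x) = -4 - 9/2·(x + 1), so s_0''(2) = -35/2. On the right, s_1''(2) = 2c, so c = -35/4.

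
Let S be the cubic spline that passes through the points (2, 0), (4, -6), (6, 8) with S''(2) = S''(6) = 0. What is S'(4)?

With m_i denoting the second derivative at x_i, h_i = 2, 2, and Δ_i = (y_(i+1) − y_i)/h_i = -3, 7:
  2·m_0 + 8·m_1 + 2·m_2 = 6(Δ_1 - Δ_0) = 60
Natural end conditions: m_0 = m_2 = 0.
Solving: m_0 = 0, m_1 = 15/2, m_2 = 0.
On [4, 6], S'(t) = b_1 + 2c_1·(t - 4) + 3d_1·(t - 4)² with b_1 = Δ_1 - h_1(2m_1 + m_2)/6 = 2, c_1 = m_1/2 = 15/4, d_1 = (m_2 - m_1)/(6h_1) = -5/8. So S'(4) = 2.

2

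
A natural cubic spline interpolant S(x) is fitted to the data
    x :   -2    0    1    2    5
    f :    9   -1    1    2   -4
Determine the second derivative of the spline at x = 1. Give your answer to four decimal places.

With M_i denoting the second derivative at x_i, h_i = 2, 1, 1, 3, and Δ_i = (y_(i+1) − y_i)/h_i = -5, 2, 1, -2:
  2·M_0 + 6·M_1 + 1·M_2 = 6(Δ_1 - Δ_0) = 42
  1·M_1 + 4·M_2 + 1·M_3 = 6(Δ_2 - Δ_1) = -6
  1·M_2 + 8·M_3 + 3·M_4 = 6(Δ_3 - Δ_2) = -18
Natural end conditions: M_0 = M_4 = 0.
Solving the tridiagonal system: M_0 = 0, M_1 = 666/89, M_2 = -258/89, M_3 = -168/89, M_4 = 0.

-2.8989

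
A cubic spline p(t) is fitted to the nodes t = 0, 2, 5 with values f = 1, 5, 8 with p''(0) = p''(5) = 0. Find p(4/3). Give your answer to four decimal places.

With M_i denoting the second derivative at x_i, h_i = 2, 3, and Δ_i = (y_(i+1) − y_i)/h_i = 2, 1:
  2·M_0 + 10·M_1 + 3·M_2 = 6(Δ_1 - Δ_0) = -6
Natural end conditions: M_0 = M_2 = 0.
Forward elimination and back-substitution give M_0 = 0, M_1 = -3/5, M_2 = 0.
On [0, 2], p(t) = 1 + 11/5·t + 0·t² - 1/20·t³.
With t = 4/3: p(4/3) = 103/27.

3.8148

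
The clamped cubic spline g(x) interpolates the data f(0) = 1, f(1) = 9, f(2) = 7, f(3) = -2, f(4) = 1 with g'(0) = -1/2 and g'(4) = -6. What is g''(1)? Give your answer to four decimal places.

Write σ_i for g''(x_i). With h_i = 1, 1, 1, 1 and divided differences Δ_i = 8, -2, -9, 3, the continuity of g' gives the tridiagonal system
  1·σ_0 + 4·σ_1 + 1·σ_2 = 6(Δ_1 - Δ_0) = -60
  1·σ_1 + 4·σ_2 + 1·σ_3 = 6(Δ_2 - Δ_1) = -42
  1·σ_2 + 4·σ_3 + 1·σ_4 = 6(Δ_3 - Δ_2) = 72
Clamped end conditions give two more equations: 2h_0·σ_0 + h_0·σ_1 = 6(Δ_0 - g'(0)) = 51 and h_3·σ_3 + 2h_3·σ_4 = 6(g'(4) - Δ_3) = -54.
Solving: σ_0 = 2005/56, σ_1 = -577/28, σ_2 = -107/8, σ_3 = 899/28, σ_4 = -2411/56.

-20.6071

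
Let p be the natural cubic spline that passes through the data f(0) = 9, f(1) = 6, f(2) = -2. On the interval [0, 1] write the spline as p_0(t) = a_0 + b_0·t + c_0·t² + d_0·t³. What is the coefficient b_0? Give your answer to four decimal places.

With M_i denoting the second derivative at x_i, h_i = 1, 1, and Δ_i = (y_(i+1) − y_i)/h_i = -3, -8:
  1·M_0 + 4·M_1 + 1·M_2 = 6(Δ_1 - Δ_0) = -30
Natural end conditions: M_0 = M_2 = 0.
Forward elimination and back-substitution give M_0 = 0, M_1 = -15/2, M_2 = 0.
On [0, 1], with p_0(t) = a_0 + b_0·t + c_0·t² + d_0·t³: c_0 = M_0/2 = 0, d_0 = (M_1 - M_0)/(6h_0) = -5/4, b_0 = Δ_0 - h_0(2M_0 + M_1)/6 = -7/4.

-1.7500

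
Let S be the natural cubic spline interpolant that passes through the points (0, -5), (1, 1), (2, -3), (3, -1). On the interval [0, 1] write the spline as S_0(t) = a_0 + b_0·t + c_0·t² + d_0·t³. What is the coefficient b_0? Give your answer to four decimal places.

9.0667

Let m_i = S''(x_i). Step sizes h_i = 1, 1, 1; slopes of the chords Δ_i = (y_(i+1) - y_i)/h_i = 6, -4, 2.
  1·m_0 + 4·m_1 + 1·m_2 = 6(Δ_1 - Δ_0) = -60
  1·m_1 + 4·m_2 + 1·m_3 = 6(Δ_2 - Δ_1) = 36
Natural end conditions: m_0 = m_3 = 0.
Solving: m_0 = 0, m_1 = -92/5, m_2 = 68/5, m_3 = 0.
On [0, 1], with S_0(t) = a_0 + b_0·t + c_0·t² + d_0·t³: c_0 = m_0/2 = 0, d_0 = (m_1 - m_0)/(6h_0) = -46/15, b_0 = Δ_0 - h_0(2m_0 + m_1)/6 = 136/15.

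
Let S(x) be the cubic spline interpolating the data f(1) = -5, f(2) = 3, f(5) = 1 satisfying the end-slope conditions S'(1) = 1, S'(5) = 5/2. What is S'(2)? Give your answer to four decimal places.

8.0625

Put σ_i = S'' at the i-th knot. Here h = (1, 3) and Δ = (8, -2/3), so the interior equations h_(i-1)·σ_(i-1) + 2(h_(i-1)+h_i)·σ_i + h_i·σ_(i+1) = 6(Δ_i − Δ_(i-1)) read
  1·σ_0 + 8·σ_1 + 3·σ_2 = 6(Δ_1 - Δ_0) = -52
Clamped end conditions give two more equations: 2h_0·σ_0 + h_0·σ_1 = 6(Δ_0 - S'(1)) = 42 and h_1·σ_1 + 2h_1·σ_2 = 6(S'(5) - Δ_1) = 19.
Hence σ_0 = 223/8, σ_1 = -55/4, σ_2 = 241/24.
On [2, 5], S'(x) = b_1 + 2c_1·(x - 2) + 3d_1·(x - 2)² with b_1 = Δ_1 - h_1(2σ_1 + σ_2)/6 = 129/16, c_1 = σ_1/2 = -55/8, d_1 = (σ_2 - σ_1)/(6h_1) = 571/432. So S'(2) = 129/16.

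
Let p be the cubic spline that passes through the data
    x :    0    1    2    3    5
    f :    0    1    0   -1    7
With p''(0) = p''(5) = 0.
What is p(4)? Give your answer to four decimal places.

Put M_i = p'' at the i-th knot. Here h = (1, 1, 1, 2) and Δ = (1, -1, -1, 4), so the interior equations h_(i-1)·M_(i-1) + 2(h_(i-1)+h_i)·M_i + h_i·M_(i+1) = 6(Δ_i − Δ_(i-1)) read
  1·M_0 + 4·M_1 + 1·M_2 = 6(Δ_1 - Δ_0) = -12
  1·M_1 + 4·M_2 + 1·M_3 = 6(Δ_2 - Δ_1) = 0
  1·M_2 + 6·M_3 + 2·M_4 = 6(Δ_3 - Δ_2) = 30
Natural end conditions: M_0 = M_4 = 0.
Forward elimination and back-substitution give M_0 = 0, M_1 = -123/43, M_2 = -24/43, M_3 = 219/43, M_4 = 0.
On [3, 5], p(x) = -1 + 26/43·(x - 3) + 219/86·(x - 3)² - 73/172·(x - 3)³.
With (x - 3) = 1: p(4) = 297/172.

1.7267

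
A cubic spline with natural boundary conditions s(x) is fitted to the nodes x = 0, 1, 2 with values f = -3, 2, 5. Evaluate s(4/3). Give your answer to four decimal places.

3.1852

With m_i denoting the second derivative at x_i, h_i = 1, 1, and Δ_i = (y_(i+1) − y_i)/h_i = 5, 3:
  1·m_0 + 4·m_1 + 1·m_2 = 6(Δ_1 - Δ_0) = -12
Natural end conditions: m_0 = m_2 = 0.
Forward elimination and back-substitution give m_0 = 0, m_1 = -3, m_2 = 0.
On [1, 2], s(x) = 2 + 4·(x - 1) - 3/2·(x - 1)² + 1/2·(x - 1)³.
With (x - 1) = 1/3: s(4/3) = 86/27.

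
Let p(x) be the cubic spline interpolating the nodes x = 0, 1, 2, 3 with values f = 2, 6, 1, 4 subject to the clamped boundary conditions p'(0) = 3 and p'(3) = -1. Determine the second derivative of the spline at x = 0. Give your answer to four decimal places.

Write σ_i for p''(x_i). With h_i = 1, 1, 1 and divided differences Δ_i = 4, -5, 3, the continuity of p' gives the tridiagonal system
  1·σ_0 + 4·σ_1 + 1·σ_2 = 6(Δ_1 - Δ_0) = -54
  1·σ_1 + 4·σ_2 + 1·σ_3 = 6(Δ_2 - Δ_1) = 48
Clamped end conditions give two more equations: 2h_0·σ_0 + h_0·σ_1 = 6(Δ_0 - p'(0)) = 6 and h_2·σ_2 + 2h_2·σ_3 = 6(p'(3) - Δ_2) = -24.
Hence σ_0 = 218/15, σ_1 = -346/15, σ_2 = 356/15, σ_3 = -358/15.

14.5333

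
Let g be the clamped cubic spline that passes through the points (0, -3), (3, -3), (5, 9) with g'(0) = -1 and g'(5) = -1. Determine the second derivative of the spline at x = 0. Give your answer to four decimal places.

-2.6000

Write m_i for g''(x_i). With h_i = 3, 2 and divided differences Δ_i = 0, 6, the continuity of g' gives the tridiagonal system
  3·m_0 + 10·m_1 + 2·m_2 = 6(Δ_1 - Δ_0) = 36
Clamped end conditions give two more equations: 2h_0·m_0 + h_0·m_1 = 6(Δ_0 - g'(0)) = 6 and h_1·m_1 + 2h_1·m_2 = 6(g'(5) - Δ_1) = -42.
Solving: m_0 = -13/5, m_1 = 36/5, m_2 = -141/10.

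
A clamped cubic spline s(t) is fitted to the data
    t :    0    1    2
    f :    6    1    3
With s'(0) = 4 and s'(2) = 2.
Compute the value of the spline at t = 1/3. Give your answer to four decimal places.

Let σ_i = s''(x_i). Step sizes h_i = 1, 1; slopes of the chords Δ_i = (y_(i+1) - y_i)/h_i = -5, 2.
  1·σ_0 + 4·σ_1 + 1·σ_2 = 6(Δ_1 - Δ_0) = 42
Clamped end conditions give two more equations: 2h_0·σ_0 + h_0·σ_1 = 6(Δ_0 - s'(0)) = -54 and h_1·σ_1 + 2h_1·σ_2 = 6(s'(2) - Δ_1) = 0.
Solving: σ_0 = -77/2, σ_1 = 23, σ_2 = -23/2.
On [0, 1], s(t) = 6 + 4·t - 77/4·t² + 41/4·t³.
With t = 1/3: s(1/3) = 301/54.

5.5741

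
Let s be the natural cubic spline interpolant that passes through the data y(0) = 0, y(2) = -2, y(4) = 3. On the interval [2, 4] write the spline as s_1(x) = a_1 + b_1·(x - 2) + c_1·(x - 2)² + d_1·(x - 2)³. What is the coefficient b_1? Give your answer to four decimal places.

0.7500

Let M_i = s''(x_i). Step sizes h_i = 2, 2; slopes of the chords Δ_i = (y_(i+1) - y_i)/h_i = -1, 5/2.
  2·M_0 + 8·M_1 + 2·M_2 = 6(Δ_1 - Δ_0) = 21
Natural end conditions: M_0 = M_2 = 0.
Forward elimination and back-substitution give M_0 = 0, M_1 = 21/8, M_2 = 0.
On [2, 4], with s_1(x) = a_1 + b_1·(x - 2) + c_1·(x - 2)² + d_1·(x - 2)³: c_1 = M_1/2 = 21/16, d_1 = (M_2 - M_1)/(6h_1) = -7/32, b_1 = Δ_1 - h_1(2M_1 + M_2)/6 = 3/4.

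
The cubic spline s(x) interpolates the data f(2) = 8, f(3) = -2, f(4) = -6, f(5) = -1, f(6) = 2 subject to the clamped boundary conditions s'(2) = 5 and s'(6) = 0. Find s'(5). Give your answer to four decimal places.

Put m_i = s'' at the i-th knot. Here h = (1, 1, 1, 1) and Δ = (-10, -4, 5, 3), so the interior equations h_(i-1)·m_(i-1) + 2(h_(i-1)+h_i)·m_i + h_i·m_(i+1) = 6(Δ_i − Δ_(i-1)) read
  1·m_0 + 4·m_1 + 1·m_2 = 6(Δ_1 - Δ_0) = 36
  1·m_1 + 4·m_2 + 1·m_3 = 6(Δ_2 - Δ_1) = 54
  1·m_2 + 4·m_3 + 1·m_4 = 6(Δ_3 - Δ_2) = -12
Clamped end conditions give two more equations: 2h_0·m_0 + h_0·m_1 = 6(Δ_0 - s'(2)) = -90 and h_3·m_3 + 2h_3·m_4 = 6(s'(6) - Δ_3) = -18.
Hence m_0 = -221/4, m_1 = 41/2, m_2 = 37/4, m_3 = -7/2, m_4 = -29/4.
On [5, 6], s'(x) = b_3 + 2c_3·(x - 5) + 3d_3·(x - 5)² with b_3 = Δ_3 - h_3(2m_3 + m_4)/6 = 43/8, c_3 = m_3/2 = -7/4, d_3 = (m_4 - m_3)/(6h_3) = -5/8. So s'(5) = 43/8.

5.3750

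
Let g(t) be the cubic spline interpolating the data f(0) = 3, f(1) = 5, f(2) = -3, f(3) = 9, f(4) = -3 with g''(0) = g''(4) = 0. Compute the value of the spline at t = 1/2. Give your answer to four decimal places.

Write σ_i for g''(x_i). With h_i = 1, 1, 1, 1 and divided differences Δ_i = 2, -8, 12, -12, the continuity of g' gives the tridiagonal system
  1·σ_0 + 4·σ_1 + 1·σ_2 = 6(Δ_1 - Δ_0) = -60
  1·σ_1 + 4·σ_2 + 1·σ_3 = 6(Δ_2 - Δ_1) = 120
  1·σ_2 + 4·σ_3 + 1·σ_4 = 6(Δ_3 - Δ_2) = -144
Natural end conditions: σ_0 = σ_4 = 0.
Solving: σ_0 = 0, σ_1 = -381/14, σ_2 = 342/7, σ_3 = -675/14, σ_4 = 0.
On [0, 1], g(t) = 3 + 183/28·t + 0·t² - 127/28·t³.
With t = 1/2: g(1/2) = 1277/224.

5.7009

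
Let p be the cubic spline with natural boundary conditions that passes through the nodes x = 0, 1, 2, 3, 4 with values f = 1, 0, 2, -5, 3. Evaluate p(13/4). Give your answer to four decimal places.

With M_i denoting the second derivative at x_i, h_i = 1, 1, 1, 1, and Δ_i = (y_(i+1) − y_i)/h_i = -1, 2, -7, 8:
  1·M_0 + 4·M_1 + 1·M_2 = 6(Δ_1 - Δ_0) = 18
  1·M_1 + 4·M_2 + 1·M_3 = 6(Δ_2 - Δ_1) = -54
  1·M_2 + 4·M_3 + 1·M_4 = 6(Δ_3 - Δ_2) = 90
Natural end conditions: M_0 = M_4 = 0.
Solving: M_0 = 0, M_1 = 72/7, M_2 = -162/7, M_3 = 198/7, M_4 = 0.
On [3, 4], p(x) = -5 - 10/7·(x - 3) + 99/7·(x - 3)² - 33/7·(x - 3)³.
With (x - 3) = 1/4: p(13/4) = -291/64.

-4.5469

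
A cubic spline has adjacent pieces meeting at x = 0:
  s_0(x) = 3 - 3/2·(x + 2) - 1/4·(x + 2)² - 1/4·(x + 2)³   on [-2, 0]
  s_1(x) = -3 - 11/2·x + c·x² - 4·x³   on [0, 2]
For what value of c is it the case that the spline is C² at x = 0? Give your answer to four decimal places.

s_0''(x) = -1/2 - 3/2·(x + 2), so s_0''(0) = -7/2. On the right, s_1''(0) = 2c, so c = -7/4.

-1.7500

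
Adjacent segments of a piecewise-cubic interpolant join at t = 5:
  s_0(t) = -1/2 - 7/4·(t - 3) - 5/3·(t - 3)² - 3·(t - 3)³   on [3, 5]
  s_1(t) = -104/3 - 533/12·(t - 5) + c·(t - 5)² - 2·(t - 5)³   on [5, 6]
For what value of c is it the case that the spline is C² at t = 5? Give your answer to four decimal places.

s_0''(t) = -10/3 - 18·(t - 3), so s_0''(5) = -118/3. On the right, s_1''(5) = 2c, so c = -59/3.

-19.6667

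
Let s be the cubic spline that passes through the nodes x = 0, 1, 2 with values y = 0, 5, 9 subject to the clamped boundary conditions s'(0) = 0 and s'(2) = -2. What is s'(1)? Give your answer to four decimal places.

7.2500

Write M_i for s''(x_i). With h_i = 1, 1 and divided differences Δ_i = 5, 4, the continuity of s' gives the tridiagonal system
  1·M_0 + 4·M_1 + 1·M_2 = 6(Δ_1 - Δ_0) = -6
Clamped end conditions give two more equations: 2h_0·M_0 + h_0·M_1 = 6(Δ_0 - s'(0)) = 30 and h_1·M_1 + 2h_1·M_2 = 6(s'(2) - Δ_1) = -36.
Hence M_0 = 31/2, M_1 = -1, M_2 = -35/2.
On [1, 2], s'(x) = b_1 + 2c_1·(x - 1) + 3d_1·(x - 1)² with b_1 = Δ_1 - h_1(2M_1 + M_2)/6 = 29/4, c_1 = M_1/2 = -1/2, d_1 = (M_2 - M_1)/(6h_1) = -11/4. So s'(1) = 29/4.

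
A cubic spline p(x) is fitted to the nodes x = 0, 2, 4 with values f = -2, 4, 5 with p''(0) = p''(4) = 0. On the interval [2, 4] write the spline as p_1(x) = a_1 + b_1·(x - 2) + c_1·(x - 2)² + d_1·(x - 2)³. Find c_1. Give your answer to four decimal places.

Let σ_i = p''(x_i). Step sizes h_i = 2, 2; slopes of the chords Δ_i = (y_(i+1) - y_i)/h_i = 3, 1/2.
  2·σ_0 + 8·σ_1 + 2·σ_2 = 6(Δ_1 - Δ_0) = -15
Natural end conditions: σ_0 = σ_2 = 0.
Forward elimination and back-substitution give σ_0 = 0, σ_1 = -15/8, σ_2 = 0.
On [2, 4], with p_1(x) = a_1 + b_1·(x - 2) + c_1·(x - 2)² + d_1·(x - 2)³: c_1 = σ_1/2 = -15/16, d_1 = (σ_2 - σ_1)/(6h_1) = 5/32, b_1 = Δ_1 - h_1(2σ_1 + σ_2)/6 = 7/4.

-0.9375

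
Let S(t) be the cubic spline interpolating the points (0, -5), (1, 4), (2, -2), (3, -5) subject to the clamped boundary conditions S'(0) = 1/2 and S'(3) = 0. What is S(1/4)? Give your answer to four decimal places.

-3.7141

Let σ_i = S''(x_i). Step sizes h_i = 1, 1, 1; slopes of the chords Δ_i = (y_(i+1) - y_i)/h_i = 9, -6, -3.
  1·σ_0 + 4·σ_1 + 1·σ_2 = 6(Δ_1 - Δ_0) = -90
  1·σ_1 + 4·σ_2 + 1·σ_3 = 6(Δ_2 - Δ_1) = 18
Clamped end conditions give two more equations: 2h_0·σ_0 + h_0·σ_1 = 6(Δ_0 - S'(0)) = 51 and h_2·σ_2 + 2h_2·σ_3 = 6(S'(3) - Δ_2) = 18.
Hence σ_0 = 658/15, σ_1 = -551/15, σ_2 = 196/15, σ_3 = 37/15.
On [0, 1], S(t) = -5 + 1/2·t + 329/15·t² - 403/30·t³.
With t = 1/4: S(1/4) = -2377/640.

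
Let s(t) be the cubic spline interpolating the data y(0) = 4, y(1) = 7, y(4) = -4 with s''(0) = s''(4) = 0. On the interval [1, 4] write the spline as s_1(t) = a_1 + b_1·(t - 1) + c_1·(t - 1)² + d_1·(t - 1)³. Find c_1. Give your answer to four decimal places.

-2.5000

Write m_i for s''(x_i). With h_i = 1, 3 and divided differences Δ_i = 3, -11/3, the continuity of s' gives the tridiagonal system
  1·m_0 + 8·m_1 + 3·m_2 = 6(Δ_1 - Δ_0) = -40
Natural end conditions: m_0 = m_2 = 0.
Solving: m_0 = 0, m_1 = -5, m_2 = 0.
On [1, 4], with s_1(t) = a_1 + b_1·(t - 1) + c_1·(t - 1)² + d_1·(t - 1)³: c_1 = m_1/2 = -5/2, d_1 = (m_2 - m_1)/(6h_1) = 5/18, b_1 = Δ_1 - h_1(2m_1 + m_2)/6 = 4/3.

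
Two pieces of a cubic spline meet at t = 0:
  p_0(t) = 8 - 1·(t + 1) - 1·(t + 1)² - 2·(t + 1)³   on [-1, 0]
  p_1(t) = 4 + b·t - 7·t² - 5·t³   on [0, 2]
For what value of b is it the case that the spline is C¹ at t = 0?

p_0'(t) = -1 - 2·(t + 1) - 6·(t + 1)², so p_0'(0) = -9. On the right, p_1'(0) = b, so b = -9.

-9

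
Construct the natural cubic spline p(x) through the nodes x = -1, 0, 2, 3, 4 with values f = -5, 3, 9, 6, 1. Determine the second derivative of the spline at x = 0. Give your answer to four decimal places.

Let m_i = p''(x_i). Step sizes h_i = 1, 2, 1, 1; slopes of the chords Δ_i = (y_(i+1) - y_i)/h_i = 8, 3, -3, -5.
  1·m_0 + 6·m_1 + 2·m_2 = 6(Δ_1 - Δ_0) = -30
  2·m_1 + 6·m_2 + 1·m_3 = 6(Δ_2 - Δ_1) = -36
  1·m_2 + 4·m_3 + 1·m_4 = 6(Δ_3 - Δ_2) = -12
Natural end conditions: m_0 = m_4 = 0.
Solving: m_0 = 0, m_1 = -213/61, m_2 = -276/61, m_3 = -114/61, m_4 = 0.

-3.4918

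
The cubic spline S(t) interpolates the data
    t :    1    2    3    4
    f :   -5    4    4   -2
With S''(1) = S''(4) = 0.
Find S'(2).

5

With M_i denoting the second derivative at x_i, h_i = 1, 1, 1, and Δ_i = (y_(i+1) − y_i)/h_i = 9, 0, -6:
  1·M_0 + 4·M_1 + 1·M_2 = 6(Δ_1 - Δ_0) = -54
  1·M_1 + 4·M_2 + 1·M_3 = 6(Δ_2 - Δ_1) = -36
Natural end conditions: M_0 = M_3 = 0.
Solving the tridiagonal system: M_0 = 0, M_1 = -12, M_2 = -6, M_3 = 0.
On [2, 3], S'(t) = b_1 + 2c_1·(t - 2) + 3d_1·(t - 2)² with b_1 = Δ_1 - h_1(2M_1 + M_2)/6 = 5, c_1 = M_1/2 = -6, d_1 = (M_2 - M_1)/(6h_1) = 1. So S'(2) = 5.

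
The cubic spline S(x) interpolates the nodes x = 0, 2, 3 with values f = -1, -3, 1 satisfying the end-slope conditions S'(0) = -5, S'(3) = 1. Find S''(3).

With M_i denoting the second derivative at x_i, h_i = 2, 1, and Δ_i = (y_(i+1) − y_i)/h_i = -1, 4:
  2·M_0 + 6·M_1 + 1·M_2 = 6(Δ_1 - Δ_0) = 30
Clamped end conditions give two more equations: 2h_0·M_0 + h_0·M_1 = 6(Δ_0 - S'(0)) = 24 and h_1·M_1 + 2h_1·M_2 = 6(S'(3) - Δ_1) = -18.
Solving the tridiagonal system: M_0 = 3, M_1 = 6, M_2 = -12.

-12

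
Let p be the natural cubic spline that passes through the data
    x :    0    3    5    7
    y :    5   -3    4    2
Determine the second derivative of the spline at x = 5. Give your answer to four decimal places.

-4.5263

Write m_i for p''(x_i). With h_i = 3, 2, 2 and divided differences Δ_i = -8/3, 7/2, -1, the continuity of p' gives the tridiagonal system
  3·m_0 + 10·m_1 + 2·m_2 = 6(Δ_1 - Δ_0) = 37
  2·m_1 + 8·m_2 + 2·m_3 = 6(Δ_2 - Δ_1) = -27
Natural end conditions: m_0 = m_3 = 0.
Solving the tridiagonal system: m_0 = 0, m_1 = 175/38, m_2 = -86/19, m_3 = 0.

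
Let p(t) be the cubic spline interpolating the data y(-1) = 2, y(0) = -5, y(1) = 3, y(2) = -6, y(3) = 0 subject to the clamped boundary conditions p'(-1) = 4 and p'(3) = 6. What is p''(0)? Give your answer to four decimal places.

48.7143

Write M_i for p''(x_i). With h_i = 1, 1, 1, 1 and divided differences Δ_i = -7, 8, -9, 6, the continuity of p' gives the tridiagonal system
  1·M_0 + 4·M_1 + 1·M_2 = 6(Δ_1 - Δ_0) = 90
  1·M_1 + 4·M_2 + 1·M_3 = 6(Δ_2 - Δ_1) = -102
  1·M_2 + 4·M_3 + 1·M_4 = 6(Δ_3 - Δ_2) = 90
Clamped end conditions give two more equations: 2h_0·M_0 + h_0·M_1 = 6(Δ_0 - p'(-1)) = -66 and h_3·M_3 + 2h_3·M_4 = 6(p'(3) - Δ_3) = 0.
Forward elimination and back-substitution give M_0 = -803/14, M_1 = 341/7, M_2 = -95/2, M_3 = 275/7, M_4 = -275/14.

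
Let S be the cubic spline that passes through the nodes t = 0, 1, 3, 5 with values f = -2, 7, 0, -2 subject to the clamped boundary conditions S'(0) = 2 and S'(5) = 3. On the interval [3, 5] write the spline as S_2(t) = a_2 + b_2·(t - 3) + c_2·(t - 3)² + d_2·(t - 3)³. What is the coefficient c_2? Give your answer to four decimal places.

3.0217

With σ_i denoting the second derivative at x_i, h_i = 1, 2, 2, and Δ_i = (y_(i+1) − y_i)/h_i = 9, -7/2, -1:
  1·σ_0 + 6·σ_1 + 2·σ_2 = 6(Δ_1 - Δ_0) = -75
  2·σ_1 + 8·σ_2 + 2·σ_3 = 6(Δ_2 - Δ_1) = 15
Clamped end conditions give two more equations: 2h_0·σ_0 + h_0·σ_1 = 6(Δ_0 - S'(0)) = 42 and h_2·σ_2 + 2h_2·σ_3 = 6(S'(5) - Δ_2) = 24.
Solving: σ_0 = 709/23, σ_1 = -452/23, σ_2 = 139/23, σ_3 = 137/46.
On [3, 5], with S_2(t) = a_2 + b_2·(t - 3) + c_2·(t - 3)² + d_2·(t - 3)³: c_2 = σ_2/2 = 139/46, d_2 = (σ_3 - σ_2)/(6h_2) = -47/184, b_2 = Δ_2 - h_2(2σ_2 + σ_3)/6 = -277/46.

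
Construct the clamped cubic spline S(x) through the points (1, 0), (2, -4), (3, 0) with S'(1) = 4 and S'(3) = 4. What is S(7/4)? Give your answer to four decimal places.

-2.9063

Let M_i = S''(x_i). Step sizes h_i = 1, 1; slopes of the chords Δ_i = (y_(i+1) - y_i)/h_i = -4, 4.
  1·M_0 + 4·M_1 + 1·M_2 = 6(Δ_1 - Δ_0) = 48
Clamped end conditions give two more equations: 2h_0·M_0 + h_0·M_1 = 6(Δ_0 - S'(1)) = -48 and h_1·M_1 + 2h_1·M_2 = 6(S'(3) - Δ_1) = 0.
Solving the tridiagonal system: M_0 = -36, M_1 = 24, M_2 = -12.
On [1, 2], S(x) = 0 + 4·(x - 1) - 18·(x - 1)² + 10·(x - 1)³.
With (x - 1) = 3/4: S(7/4) = -93/32.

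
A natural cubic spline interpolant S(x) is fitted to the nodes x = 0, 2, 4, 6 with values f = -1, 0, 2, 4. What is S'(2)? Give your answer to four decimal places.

Write M_i for S''(x_i). With h_i = 2, 2, 2 and divided differences Δ_i = 1/2, 1, 1, the continuity of S' gives the tridiagonal system
  2·M_0 + 8·M_1 + 2·M_2 = 6(Δ_1 - Δ_0) = 3
  2·M_1 + 8·M_2 + 2·M_3 = 6(Δ_2 - Δ_1) = 0
Natural end conditions: M_0 = M_3 = 0.
Solving the tridiagonal system: M_0 = 0, M_1 = 2/5, M_2 = -1/10, M_3 = 0.
On [2, 4], S'(x) = b_1 + 2c_1·(x - 2) + 3d_1·(x - 2)² with b_1 = Δ_1 - h_1(2M_1 + M_2)/6 = 23/30, c_1 = M_1/2 = 1/5, d_1 = (M_2 - M_1)/(6h_1) = -1/24. So S'(2) = 23/30.

0.7667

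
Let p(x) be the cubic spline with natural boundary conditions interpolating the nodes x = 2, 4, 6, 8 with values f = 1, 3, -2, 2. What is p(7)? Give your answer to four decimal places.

Write M_i for p''(x_i). With h_i = 2, 2, 2 and divided differences Δ_i = 1, -5/2, 2, the continuity of p' gives the tridiagonal system
  2·M_0 + 8·M_1 + 2·M_2 = 6(Δ_1 - Δ_0) = -21
  2·M_1 + 8·M_2 + 2·M_3 = 6(Δ_2 - Δ_1) = 27
Natural end conditions: M_0 = M_3 = 0.
Solving: M_0 = 0, M_1 = -37/10, M_2 = 43/10, M_3 = 0.
On [6, 8], p(x) = -2 - 13/15·(x - 6) + 43/20·(x - 6)² - 43/120·(x - 6)³.
With (x - 6) = 1: p(7) = -43/40.

-1.0750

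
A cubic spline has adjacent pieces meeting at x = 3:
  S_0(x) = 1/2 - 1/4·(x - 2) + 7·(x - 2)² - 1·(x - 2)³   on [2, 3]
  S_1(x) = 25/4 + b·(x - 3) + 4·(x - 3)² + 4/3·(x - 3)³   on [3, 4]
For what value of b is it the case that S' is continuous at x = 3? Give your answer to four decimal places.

S_0'(x) = -1/4 + 14·(x - 2) - 3·(x - 2)², so S_0'(3) = 43/4. On the right, S_1'(3) = b, so b = 43/4.

10.7500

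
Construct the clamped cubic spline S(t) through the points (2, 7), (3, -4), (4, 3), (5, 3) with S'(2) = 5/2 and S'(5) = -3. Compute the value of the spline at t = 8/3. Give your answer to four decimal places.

-0.1531

Put M_i = S'' at the i-th knot. Here h = (1, 1, 1) and Δ = (-11, 7, 0), so the interior equations h_(i-1)·M_(i-1) + 2(h_(i-1)+h_i)·M_i + h_i·M_(i+1) = 6(Δ_i − Δ_(i-1)) read
  1·M_0 + 4·M_1 + 1·M_2 = 6(Δ_1 - Δ_0) = 108
  1·M_1 + 4·M_2 + 1·M_3 = 6(Δ_2 - Δ_1) = -42
Clamped end conditions give two more equations: 2h_0·M_0 + h_0·M_1 = 6(Δ_0 - S'(2)) = -81 and h_2·M_2 + 2h_2·M_3 = 6(S'(5) - Δ_2) = -18.
Hence M_0 = -976/15, M_1 = 737/15, M_2 = -352/15, M_3 = 41/15.
On [2, 3], S(t) = 7 + 5/2·(t - 2) - 488/15·(t - 2)² + 571/30·(t - 2)³.
With (t - 2) = 2/3: S(8/3) = -62/405.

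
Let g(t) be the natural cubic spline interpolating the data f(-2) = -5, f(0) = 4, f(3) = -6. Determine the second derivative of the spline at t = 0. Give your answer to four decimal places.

Let M_i = g''(x_i). Step sizes h_i = 2, 3; slopes of the chords Δ_i = (y_(i+1) - y_i)/h_i = 9/2, -10/3.
  2·M_0 + 10·M_1 + 3·M_2 = 6(Δ_1 - Δ_0) = -47
Natural end conditions: M_0 = M_2 = 0.
Solving: M_0 = 0, M_1 = -47/10, M_2 = 0.

-4.7000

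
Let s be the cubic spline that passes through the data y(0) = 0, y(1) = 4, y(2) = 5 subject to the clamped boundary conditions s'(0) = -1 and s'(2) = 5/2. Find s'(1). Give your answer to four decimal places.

3.3750

With σ_i denoting the second derivative at x_i, h_i = 1, 1, and Δ_i = (y_(i+1) − y_i)/h_i = 4, 1:
  1·σ_0 + 4·σ_1 + 1·σ_2 = 6(Δ_1 - Δ_0) = -18
Clamped end conditions give two more equations: 2h_0·σ_0 + h_0·σ_1 = 6(Δ_0 - s'(0)) = 30 and h_1·σ_1 + 2h_1·σ_2 = 6(s'(2) - Δ_1) = 9.
Forward elimination and back-substitution give σ_0 = 85/4, σ_1 = -25/2, σ_2 = 43/4.
On [1, 2], s'(t) = b_1 + 2c_1·(t - 1) + 3d_1·(t - 1)² with b_1 = Δ_1 - h_1(2σ_1 + σ_2)/6 = 27/8, c_1 = σ_1/2 = -25/4, d_1 = (σ_2 - σ_1)/(6h_1) = 31/8. So s'(1) = 27/8.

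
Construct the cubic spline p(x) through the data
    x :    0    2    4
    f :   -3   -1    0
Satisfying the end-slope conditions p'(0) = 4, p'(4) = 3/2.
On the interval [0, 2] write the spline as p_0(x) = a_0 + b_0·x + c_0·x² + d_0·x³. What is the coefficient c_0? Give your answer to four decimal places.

-2.3750

Let m_i = p''(x_i). Step sizes h_i = 2, 2; slopes of the chords Δ_i = (y_(i+1) - y_i)/h_i = 1, 1/2.
  2·m_0 + 8·m_1 + 2·m_2 = 6(Δ_1 - Δ_0) = -3
Clamped end conditions give two more equations: 2h_0·m_0 + h_0·m_1 = 6(Δ_0 - p'(0)) = -18 and h_1·m_1 + 2h_1·m_2 = 6(p'(4) - Δ_1) = 6.
Solving the tridiagonal system: m_0 = -19/4, m_1 = 1/2, m_2 = 5/4.
On [0, 2], with p_0(x) = a_0 + b_0·x + c_0·x² + d_0·x³: c_0 = m_0/2 = -19/8, d_0 = (m_1 - m_0)/(6h_0) = 7/16, b_0 = Δ_0 - h_0(2m_0 + m_1)/6 = 4.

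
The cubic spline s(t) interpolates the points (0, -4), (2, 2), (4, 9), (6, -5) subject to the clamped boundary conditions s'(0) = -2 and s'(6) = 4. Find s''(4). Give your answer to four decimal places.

-14.4000

Let M_i = s''(x_i). Step sizes h_i = 2, 2, 2; slopes of the chords Δ_i = (y_(i+1) - y_i)/h_i = 3, 7/2, -7.
  2·M_0 + 8·M_1 + 2·M_2 = 6(Δ_1 - Δ_0) = 3
  2·M_1 + 8·M_2 + 2·M_3 = 6(Δ_2 - Δ_1) = -63
Clamped end conditions give two more equations: 2h_0·M_0 + h_0·M_1 = 6(Δ_0 - s'(0)) = 30 and h_2·M_2 + 2h_2·M_3 = 6(s'(6) - Δ_2) = 66.
Solving: M_0 = 63/10, M_1 = 12/5, M_2 = -72/5, M_3 = 237/10.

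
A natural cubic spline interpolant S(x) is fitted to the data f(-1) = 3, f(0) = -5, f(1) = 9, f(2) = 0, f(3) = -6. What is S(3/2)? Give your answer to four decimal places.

6.5692

Let σ_i = S''(x_i). Step sizes h_i = 1, 1, 1, 1; slopes of the chords Δ_i = (y_(i+1) - y_i)/h_i = -8, 14, -9, -6.
  1·σ_0 + 4·σ_1 + 1·σ_2 = 6(Δ_1 - Δ_0) = 132
  1·σ_1 + 4·σ_2 + 1·σ_3 = 6(Δ_2 - Δ_1) = -138
  1·σ_2 + 4·σ_3 + 1·σ_4 = 6(Δ_3 - Δ_2) = 18
Natural end conditions: σ_0 = σ_4 = 0.
Hence σ_0 = 0, σ_1 = 1275/28, σ_2 = -351/7, σ_3 = 477/28, σ_4 = 0.
On [1, 2], S(x) = 9 + 39/8·(x - 1) - 351/14·(x - 1)² + 627/56·(x - 1)³.
With (x - 1) = 1/2: S(3/2) = 2943/448.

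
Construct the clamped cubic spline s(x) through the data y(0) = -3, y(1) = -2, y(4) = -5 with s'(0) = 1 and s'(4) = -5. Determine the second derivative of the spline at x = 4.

-4

With M_i denoting the second derivative at x_i, h_i = 1, 3, and Δ_i = (y_(i+1) − y_i)/h_i = 1, -1:
  1·M_0 + 8·M_1 + 3·M_2 = 6(Δ_1 - Δ_0) = -12
Clamped end conditions give two more equations: 2h_0·M_0 + h_0·M_1 = 6(Δ_0 - s'(0)) = 0 and h_1·M_1 + 2h_1·M_2 = 6(s'(4) - Δ_1) = -24.
Hence M_0 = 0, M_1 = 0, M_2 = -4.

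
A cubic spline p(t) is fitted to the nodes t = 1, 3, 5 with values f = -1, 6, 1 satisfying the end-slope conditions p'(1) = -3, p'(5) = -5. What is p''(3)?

Let m_i = p''(x_i). Step sizes h_i = 2, 2; slopes of the chords Δ_i = (y_(i+1) - y_i)/h_i = 7/2, -5/2.
  2·m_0 + 8·m_1 + 2·m_2 = 6(Δ_1 - Δ_0) = -36
Clamped end conditions give two more equations: 2h_0·m_0 + h_0·m_1 = 6(Δ_0 - p'(1)) = 39 and h_1·m_1 + 2h_1·m_2 = 6(p'(5) - Δ_1) = -15.
Solving: m_0 = 55/4, m_1 = -8, m_2 = 1/4.

-8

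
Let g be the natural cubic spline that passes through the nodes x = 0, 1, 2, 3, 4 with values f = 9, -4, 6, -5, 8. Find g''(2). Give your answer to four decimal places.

With σ_i denoting the second derivative at x_i, h_i = 1, 1, 1, 1, and Δ_i = (y_(i+1) − y_i)/h_i = -13, 10, -11, 13:
  1·σ_0 + 4·σ_1 + 1·σ_2 = 6(Δ_1 - Δ_0) = 138
  1·σ_1 + 4·σ_2 + 1·σ_3 = 6(Δ_2 - Δ_1) = -126
  1·σ_2 + 4·σ_3 + 1·σ_4 = 6(Δ_3 - Δ_2) = 144
Natural end conditions: σ_0 = σ_4 = 0.
Solving: σ_0 = 0, σ_1 = 1359/28, σ_2 = -393/7, σ_3 = 1401/28, σ_4 = 0.

-56.1429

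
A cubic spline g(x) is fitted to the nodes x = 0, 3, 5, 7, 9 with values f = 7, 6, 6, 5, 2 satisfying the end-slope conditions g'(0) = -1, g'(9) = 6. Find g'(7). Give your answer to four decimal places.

-3.1087

Put M_i = g'' at the i-th knot. Here h = (3, 2, 2, 2) and Δ = (-1/3, 0, -1/2, -3/2), so the interior equations h_(i-1)·M_(i-1) + 2(h_(i-1)+h_i)·M_i + h_i·M_(i+1) = 6(Δ_i − Δ_(i-1)) read
  3·M_0 + 10·M_1 + 2·M_2 = 6(Δ_1 - Δ_0) = 2
  2·M_1 + 8·M_2 + 2·M_3 = 6(Δ_2 - Δ_1) = -3
  2·M_2 + 8·M_3 + 2·M_4 = 6(Δ_3 - Δ_2) = -6
Clamped end conditions give two more equations: 2h_0·M_0 + h_0·M_1 = 6(Δ_0 - g'(0)) = 4 and h_3·M_3 + 2h_3·M_4 = 6(g'(9) - Δ_3) = 45.
Hence M_0 = 52/69, M_1 = -4/23, M_2 = 17/23, M_3 = -197/46, M_4 = 308/23.
On [7, 9], g'(x) = b_3 + 2c_3·(x - 7) + 3d_3·(x - 7)² with b_3 = Δ_3 - h_3(2M_3 + M_4)/6 = -143/46, c_3 = M_3/2 = -197/92, d_3 = (M_4 - M_3)/(6h_3) = 271/184. So g'(7) = -143/46.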